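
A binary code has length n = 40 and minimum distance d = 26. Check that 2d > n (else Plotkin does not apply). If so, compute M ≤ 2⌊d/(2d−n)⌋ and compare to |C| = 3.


Plotkin bound M ≤ 4; given |C| = 3 ≤ bound (satisfied).

Check applicability: 2d = 52, n = 40.
2d − n = 12 > 0, so Plotkin applies.
Compute d/(2d−n) = 26/12 ≈ 2.1667.
⌊d/(2d−n)⌋ = 2.
Plotkin bound: M ≤ 2·2 = 4.
Given |C| = 3, check: satisfied.
This |C| is below the Plotkin bound.


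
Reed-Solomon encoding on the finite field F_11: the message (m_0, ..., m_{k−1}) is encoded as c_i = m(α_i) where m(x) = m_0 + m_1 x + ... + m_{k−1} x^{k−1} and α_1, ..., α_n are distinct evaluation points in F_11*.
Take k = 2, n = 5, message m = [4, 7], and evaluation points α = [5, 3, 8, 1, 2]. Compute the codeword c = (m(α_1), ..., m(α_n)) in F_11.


c = [6, 3, 5, 0, 7]

Message polynomial: m(x) = 4 + 7·x (mod 11).
For each evaluation point α_i, compute m(α_i) mod 11:
  α_1 = 5: Horner steps 7 → 6, so m(5) = 6.
  α_2 = 3: Horner steps 7 → 3, so m(3) = 3.
  α_3 = 8: Horner steps 7 → 5, so m(8) = 5.
  α_4 = 1: Horner steps 7 → 0, so m(1) = 0.
  α_5 = 2: Horner steps 7 → 7, so m(2) = 7.
Codeword c = [6, 3, 5, 0, 7] ∈ F_11^5.


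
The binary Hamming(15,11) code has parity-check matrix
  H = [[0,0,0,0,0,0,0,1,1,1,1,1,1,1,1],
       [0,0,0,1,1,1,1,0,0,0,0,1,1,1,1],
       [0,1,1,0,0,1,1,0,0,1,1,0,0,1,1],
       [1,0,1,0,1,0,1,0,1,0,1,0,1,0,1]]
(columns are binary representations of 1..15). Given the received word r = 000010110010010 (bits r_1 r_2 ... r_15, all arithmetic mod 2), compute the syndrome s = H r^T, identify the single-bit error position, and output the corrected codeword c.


s = (1, 1, 1, 1)^T, error position = 15, corrected codeword c = 000010110010011

Compute s = H r^T mod 2 one row at a time:
  s_1 = 1 + 0 + 0 + 1 + 0 + 0 + 1 + 0 = 3 ≡ 1 (mod 2).
  s_2 = 0 + 1 + 0 + 1 + 0 + 0 + 1 + 0 = 3 ≡ 1 (mod 2).
  s_3 = 0 + 0 + 0 + 1 + 0 + 1 + 1 + 0 = 3 ≡ 1 (mod 2).
  s_4 = 0 + 0 + 1 + 1 + 0 + 1 + 0 + 0 = 3 ≡ 1 (mod 2).
s = (1, 1, 1, 1)^T — this equals column 15 of H (binary 1111), so error is at position 15.
Correct: flip bit 15 of r = 000010110010010 to get c = 000010110010011.


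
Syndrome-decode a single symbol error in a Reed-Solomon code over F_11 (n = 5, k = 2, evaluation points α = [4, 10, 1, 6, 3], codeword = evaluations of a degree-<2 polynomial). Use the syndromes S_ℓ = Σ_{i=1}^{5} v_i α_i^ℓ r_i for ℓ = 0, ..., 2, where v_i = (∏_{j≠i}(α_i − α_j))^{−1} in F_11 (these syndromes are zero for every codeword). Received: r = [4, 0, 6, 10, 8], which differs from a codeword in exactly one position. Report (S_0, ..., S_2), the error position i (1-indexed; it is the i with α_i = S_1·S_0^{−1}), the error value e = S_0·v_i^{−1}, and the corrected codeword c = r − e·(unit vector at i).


S = (9, 5, 4), error at position 5, error magnitude e = 7, c = [4, 0, 6, 10, 1].

Step 1: column multipliers v_i = (∏_{j≠i}(α_i − α_j))^{−1} mod 11.
  i = 1 (α = 4): (4−10)(4−1)(4−6)(4−3) = (−6)·3·(−2)·1 = 36 ≡ 3, so v_1 = 3^{−1} = 4 (mod 11).
  i = 2 (α = 10): (10−4)(10−1)(10−6)(10−3) = 6·9·4·7 = 1512 ≡ 5, so v_2 = 5^{−1} = 9 (mod 11).
  i = 3 (α = 1): (1−4)(1−10)(1−6)(1−3) = (−3)·(−9)·(−5)·(−2) = 270 ≡ 6, so v_3 = 6^{−1} = 2 (mod 11).
  i = 4 (α = 6): (6−4)(6−10)(6−1)(6−3) = 2·(−4)·5·3 = −120 ≡ 1, so v_4 = 1^{−1} = 1 (mod 11).
  i = 5 (α = 3): (3−4)(3−10)(3−1)(3−6) = (−1)·(−7)·2·(−3) = −42 ≡ 2, so v_5 = 2^{−1} = 6 (mod 11).
  v = [4, 9, 2, 1, 6].
Step 2: syndromes of r = [4, 0, 6, 10, 8] (all sums mod 11).
  S_0 = Σ v_i r_i = 4·4 + 9·0 + 2·6 + 1·10 + 6·8 = 86 ≡ 9.
  S_1 = Σ v_i α_i r_i = 4·4·4 + 9·10·0 + 2·1·6 + 1·6·10 + 6·3·8 = 280 ≡ 5.
  α_i^2 mod 11 = [5, 1, 1, 3, 9].
  S_2 = Σ v_i α_i^2 r_i = 4·5·4 + 9·1·0 + 2·1·6 + 1·3·10 + 6·9·8 = 554 ≡ 4.
  S = (9, 5, 4) ≠ 0, so r is not a codeword (an error is present).
Step 3: locate the error. For a single error e at position i, S_ℓ = v_i·e·α_i^ℓ, so α_err = S_1/S_0.
  S_0^{−1} = 9^{−1} = 5 (mod 11), so α_err = 5·5 = 25 ≡ 3 = α_5. Error position i = 5.
  Consistency check: S_2/S_1 = 4·9 = 36 ≡ 3 = α_err ✓ (single-error assumption holds).
Step 4: error magnitude e = S_0/v_5 = S_0·∏_{j≠5}(α_5 − α_j) = 9·2 = 18 ≡ 7 (mod 11).
Step 5: correct position 5: c_5 = r_5 − e = 8 − 7 ≡ 1 (mod 11). Hence c = [4, 0, 6, 10, 1].
  Check: interpolating c through the α_i gives m(x) = 3 + 3·x (degree < 2) with m(α_i) = c_i for every i, so c is indeed a codeword.


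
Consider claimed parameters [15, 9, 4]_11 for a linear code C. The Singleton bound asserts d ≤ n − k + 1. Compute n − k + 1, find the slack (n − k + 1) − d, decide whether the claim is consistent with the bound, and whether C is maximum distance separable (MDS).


Singleton RHS = n − k + 1 = 7, slack = 3, bound satisfied, not MDS.

Singleton bound: d ≤ n − k + 1.
Here n = 15, k = 9, so n − k + 1 = 7.
Given d = 4, check d ≤ 7: YES.
Slack = (n − k + 1) − d = 3.
The code is NOT MDS (slack = 3 > 0).
Description: the claimed parameters are [15, 9, 4]_11; such a code would be non-MDS.


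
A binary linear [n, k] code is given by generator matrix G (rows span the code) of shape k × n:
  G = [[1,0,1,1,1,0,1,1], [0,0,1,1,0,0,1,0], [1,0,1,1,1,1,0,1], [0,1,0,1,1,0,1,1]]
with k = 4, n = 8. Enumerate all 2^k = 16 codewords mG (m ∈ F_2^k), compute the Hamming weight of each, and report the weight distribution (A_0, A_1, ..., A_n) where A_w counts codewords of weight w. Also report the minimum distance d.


Weight distribution: A_0 = 1, A_2 = 1, A_3 = 4, A_4 = 3, A_5 = 4, A_6 = 3. Minimum distance d = 2.

Enumerate all 2^4 = 16 messages m ∈ F_2^4.
For each, compute codeword c = mG in F_2^8, then tally its weight.
  m = 0000 → c = 00000000, weight = 0.
  m = 1000 → c = 10111011, weight = 6.
  m = 0100 → c = 00110010, weight = 3.
  m = 1100 → c = 10001001, weight = 3.
  m = 0010 → c = 10111101, weight = 6.
  m = 1010 → c = 00000110, weight = 2.
  m = 0110 → c = 10001111, weight = 5.
  m = 1110 → c = 00110100, weight = 3.
  m = 0001 → c = 01011011, weight = 5.
  m = 1001 → c = 11100000, weight = 3.
  m = 0101 → c = 01101001, weight = 4.
  m = 1101 → c = 11010010, weight = 4.
  m = 0011 → c = 11100110, weight = 5.
  m = 1011 → c = 01011101, weight = 5.
  m = 0111 → c = 11010100, weight = 4.
  m = 1111 → c = 01101111, weight = 6.
Tally weights:
  weight 0: 1 codewords.
  weight 2: 1 codewords.
  weight 3: 4 codewords.
  weight 4: 3 codewords.
  weight 5: 4 codewords.
  weight 6: 3 codewords.
Minimum distance d = smallest w > 0 with A_w > 0 = 2.
Sanity: Σ A_w = 16 = 2^4 = 16 ✓.


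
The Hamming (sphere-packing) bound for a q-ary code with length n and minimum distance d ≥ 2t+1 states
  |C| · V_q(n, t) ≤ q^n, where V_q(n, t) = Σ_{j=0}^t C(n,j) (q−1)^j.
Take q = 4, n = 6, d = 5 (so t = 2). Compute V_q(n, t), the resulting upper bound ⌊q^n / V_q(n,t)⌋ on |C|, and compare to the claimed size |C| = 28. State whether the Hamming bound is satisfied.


V_q(n, t) = 154, q^n = 4096, Hamming bound = 26, |C| = 28 > bound (violated).

Step 1: Compute V_q(n, t) = Σ_{j=0}^2 C(n, j) (q−1)^j.
  j = 0: C(6,0)·(3)^0 = 1·1 = 1.
  j = 1: C(6,1)·(3)^1 = 6·3 = 18.
  j = 2: C(6,2)·(3)^2 = 15·9 = 135.
  V_q(n, t) = 1 + 18 + 135 = 154.
Step 2: q^n = 4^6 = 4096.
Step 3: Hamming bound ⌊q^n / V_q(n,t)⌋ = ⌊4096/154⌋ = 26.
Step 4: Compare |C| = 28 to 26: violated.
The claimed |C| lies above the Hamming bound, so no 4-ary code of length 6 with d ≥ 5 can have 28 codewords.


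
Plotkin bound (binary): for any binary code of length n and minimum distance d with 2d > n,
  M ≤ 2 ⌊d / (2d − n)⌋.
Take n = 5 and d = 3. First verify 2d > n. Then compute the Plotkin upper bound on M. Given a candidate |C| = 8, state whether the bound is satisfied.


Plotkin bound M ≤ 6; given |C| = 8 > bound (violated).

Check applicability: 2d = 6, n = 5.
2d − n = 1 > 0, so Plotkin applies.
Compute d/(2d−n) = 3/1 ≈ 3.0000.
⌊d/(2d−n)⌋ = 3.
Plotkin bound: M ≤ 2·3 = 6.
Given |C| = 8, check: VIOLATED.
This |C| is above the Plotkin bound, so no binary code with n = 5, d = 3 and 8 codewords exists.


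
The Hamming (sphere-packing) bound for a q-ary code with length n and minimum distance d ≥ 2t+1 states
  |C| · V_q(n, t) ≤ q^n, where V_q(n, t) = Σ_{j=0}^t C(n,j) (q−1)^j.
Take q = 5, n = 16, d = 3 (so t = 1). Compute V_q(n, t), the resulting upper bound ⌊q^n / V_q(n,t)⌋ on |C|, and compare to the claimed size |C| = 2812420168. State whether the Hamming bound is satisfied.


V_q(n, t) = 65, q^n = 152587890625, Hamming bound = 2347506009, |C| = 2812420168 > bound (violated).

Step 1: Compute V_q(n, t) = Σ_{j=0}^1 C(n, j) (q−1)^j.
  j = 0: C(16,0)·(4)^0 = 1·1 = 1.
  j = 1: C(16,1)·(4)^1 = 16·4 = 64.
  V_q(n, t) = 1 + 64 = 65.
Step 2: q^n = 5^16 = 152587890625.
Step 3: Hamming bound ⌊q^n / V_q(n,t)⌋ = ⌊152587890625/65⌋ = 2347506009.
Step 4: Compare |C| = 2812420168 to 2347506009: violated.
The claimed |C| lies above the Hamming bound, so no 5-ary code of length 16 with d ≥ 3 can have 2812420168 codewords.


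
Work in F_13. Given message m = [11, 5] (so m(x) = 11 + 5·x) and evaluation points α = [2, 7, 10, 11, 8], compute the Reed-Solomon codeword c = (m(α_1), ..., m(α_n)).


c = [8, 7, 9, 1, 12]

Message polynomial: m(x) = 11 + 5·x (mod 13).
For each evaluation point α_i, compute m(α_i) mod 13:
  α_1 = 2: Horner steps 5 → 8, so m(2) = 8.
  α_2 = 7: Horner steps 5 → 7, so m(7) = 7.
  α_3 = 10: Horner steps 5 → 9, so m(10) = 9.
  α_4 = 11: Horner steps 5 → 1, so m(11) = 1.
  α_5 = 8: Horner steps 5 → 12, so m(8) = 12.
Codeword c = [8, 7, 9, 1, 12] ∈ F_13^5.


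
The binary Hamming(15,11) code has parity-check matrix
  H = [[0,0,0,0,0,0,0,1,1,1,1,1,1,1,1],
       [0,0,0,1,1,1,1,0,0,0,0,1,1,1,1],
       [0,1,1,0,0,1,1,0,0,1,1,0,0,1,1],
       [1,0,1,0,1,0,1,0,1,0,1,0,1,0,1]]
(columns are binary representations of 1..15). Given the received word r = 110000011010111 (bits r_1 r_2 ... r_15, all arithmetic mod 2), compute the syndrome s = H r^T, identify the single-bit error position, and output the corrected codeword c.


s = (0, 1, 0, 1)^T, error position = 5, corrected codeword c = 110010011010111

Compute s = H r^T mod 2 one row at a time:
  s_1 = 1 + 1 + 0 + 1 + 0 + 1 + 1 + 1 = 6 ≡ 0 (mod 2).
  s_2 = 0 + 0 + 0 + 0 + 0 + 1 + 1 + 1 = 3 ≡ 1 (mod 2).
  s_3 = 1 + 0 + 0 + 0 + 0 + 1 + 1 + 1 = 4 ≡ 0 (mod 2).
  s_4 = 1 + 0 + 0 + 0 + 1 + 1 + 1 + 1 = 5 ≡ 1 (mod 2).
s = (0, 1, 0, 1)^T — this equals column 5 of H (binary 0101), so error is at position 5.
Correct: flip bit 5 of r = 110000011010111 to get c = 110010011010111.


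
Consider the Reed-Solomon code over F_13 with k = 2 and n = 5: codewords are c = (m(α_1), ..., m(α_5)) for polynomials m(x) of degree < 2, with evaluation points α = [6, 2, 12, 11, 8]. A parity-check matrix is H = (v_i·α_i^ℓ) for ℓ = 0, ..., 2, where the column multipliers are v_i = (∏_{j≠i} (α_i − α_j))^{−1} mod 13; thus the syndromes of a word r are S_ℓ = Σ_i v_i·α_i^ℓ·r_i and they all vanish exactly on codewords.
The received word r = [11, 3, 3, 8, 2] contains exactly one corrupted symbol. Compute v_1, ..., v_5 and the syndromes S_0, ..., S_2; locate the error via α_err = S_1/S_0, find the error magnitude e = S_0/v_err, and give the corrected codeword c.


S = (1, 12, 1), error at position 3, error magnitude e = 6, c = [11, 3, 10, 8, 2].

Step 1: column multipliers v_i = (∏_{j≠i}(α_i − α_j))^{−1} mod 13.
  i = 1 (α = 6): (6−2)(6−12)(6−11)(6−8) = 4·(−6)·(−5)·(−2) = −240 ≡ 7, so v_1 = 7^{−1} = 2 (mod 13).
  i = 2 (α = 2): (2−6)(2−12)(2−11)(2−8) = (−4)·(−10)·(−9)·(−6) = 2160 ≡ 2, so v_2 = 2^{−1} = 7 (mod 13).
  i = 3 (α = 12): (12−6)(12−2)(12−11)(12−8) = 6·10·1·4 = 240 ≡ 6, so v_3 = 6^{−1} = 11 (mod 13).
  i = 4 (α = 11): (11−6)(11−2)(11−12)(11−8) = 5·9·(−1)·3 = −135 ≡ 8, so v_4 = 8^{−1} = 5 (mod 13).
  i = 5 (α = 8): (8−6)(8−2)(8−12)(8−11) = 2·6·(−4)·(−3) = 144 ≡ 1, so v_5 = 1^{−1} = 1 (mod 13).
  v = [2, 7, 11, 5, 1].
Step 2: syndromes of r = [11, 3, 3, 8, 2] (all sums mod 13).
  S_0 = Σ v_i r_i = 2·11 + 7·3 + 11·3 + 5·8 + 1·2 = 118 ≡ 1.
  S_1 = Σ v_i α_i r_i = 2·6·11 + 7·2·3 + 11·12·3 + 5·11·8 + 1·8·2 = 1026 ≡ 12.
  α_i^2 mod 13 = [10, 4, 1, 4, 12].
  S_2 = Σ v_i α_i^2 r_i = 2·10·11 + 7·4·3 + 11·1·3 + 5·4·8 + 1·12·2 = 521 ≡ 1.
  S = (1, 12, 1) ≠ 0, so r is not a codeword (an error is present).
Step 3: locate the error. For a single error e at position i, S_ℓ = v_i·e·α_i^ℓ, so α_err = S_1/S_0.
  S_0^{−1} = 1^{−1} = 1 (mod 13), so α_err = 12·1 = 12 ≡ 12 = α_3. Error position i = 3.
  Consistency check: S_2/S_1 = 1·12 = 12 ≡ 12 = α_err ✓ (single-error assumption holds).
Step 4: error magnitude e = S_0/v_3 = S_0·∏_{j≠3}(α_3 − α_j) = 1·6 = 6 ≡ 6 (mod 13).
Step 5: correct position 3: c_3 = r_3 − e = 3 − 6 ≡ 10 (mod 13). Hence c = [11, 3, 10, 8, 2].
  Check: interpolating c through the α_i gives m(x) = 12 + 2·x (degree < 2) with m(α_i) = c_i for every i, so c is indeed a codeword.


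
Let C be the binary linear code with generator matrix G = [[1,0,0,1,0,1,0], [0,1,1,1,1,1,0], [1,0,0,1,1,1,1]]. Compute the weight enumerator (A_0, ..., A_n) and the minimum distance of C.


Weight distribution: A_0 = 1, A_2 = 1, A_3 = 1, A_4 = 2, A_5 = 3. Minimum distance d = 2.

Enumerate all 2^3 = 8 messages m ∈ F_2^3.
For each, compute codeword c = mG in F_2^7, then tally its weight.
  m = 000 → c = 0000000, weight = 0.
  m = 100 → c = 1001010, weight = 3.
  m = 010 → c = 0111110, weight = 5.
  m = 110 → c = 1110100, weight = 4.
  m = 001 → c = 1001111, weight = 5.
  m = 101 → c = 0000101, weight = 2.
  m = 011 → c = 1110001, weight = 4.
  m = 111 → c = 0111011, weight = 5.
Tally weights:
  weight 0: 1 codewords.
  weight 2: 1 codewords.
  weight 3: 1 codewords.
  weight 4: 2 codewords.
  weight 5: 3 codewords.
Minimum distance d = smallest w > 0 with A_w > 0 = 2.
Sanity: Σ A_w = 8 = 2^3 = 8 ✓.


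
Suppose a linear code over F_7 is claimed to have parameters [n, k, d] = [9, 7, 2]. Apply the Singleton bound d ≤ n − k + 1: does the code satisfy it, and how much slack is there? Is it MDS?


Singleton RHS = n − k + 1 = 3, slack = 1, bound satisfied, not MDS.

Singleton bound: d ≤ n − k + 1.
Here n = 9, k = 7, so n − k + 1 = 3.
Given d = 2, check d ≤ 3: YES.
Slack = (n − k + 1) − d = 1.
The code is NOT MDS (slack = 1 > 0).
Description: the claimed parameters are [9, 7, 2]_7; such a code would be non-MDS.


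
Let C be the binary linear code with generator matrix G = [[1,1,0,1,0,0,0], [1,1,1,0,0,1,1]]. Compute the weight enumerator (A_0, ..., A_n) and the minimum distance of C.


Weight distribution: A_0 = 1, A_3 = 1, A_4 = 1, A_5 = 1. Minimum distance d = 3.

Enumerate all 2^2 = 4 messages m ∈ F_2^2.
For each, compute codeword c = mG in F_2^7, then tally its weight.
  m = 00 → c = 0000000, weight = 0.
  m = 10 → c = 1101000, weight = 3.
  m = 01 → c = 1110011, weight = 5.
  m = 11 → c = 0011011, weight = 4.
Tally weights:
  weight 0: 1 codewords.
  weight 3: 1 codewords.
  weight 4: 1 codewords.
  weight 5: 1 codewords.
Minimum distance d = smallest w > 0 with A_w > 0 = 3.
Sanity: Σ A_w = 4 = 2^2 = 4 ✓.


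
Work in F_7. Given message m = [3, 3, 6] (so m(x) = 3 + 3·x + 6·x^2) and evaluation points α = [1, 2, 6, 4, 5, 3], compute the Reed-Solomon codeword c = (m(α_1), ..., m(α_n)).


c = [5, 5, 6, 6, 0, 3]

Message polynomial: m(x) = 3 + 3·x + 6·x^2 (mod 7).
For each evaluation point α_i, compute m(α_i) mod 7:
  α_1 = 1: Horner steps 6 → 2 → 5, so m(1) = 5.
  α_2 = 2: Horner steps 6 → 1 → 5, so m(2) = 5.
  α_3 = 6: Horner steps 6 → 4 → 6, so m(6) = 6.
  α_4 = 4: Horner steps 6 → 6 → 6, so m(4) = 6.
  α_5 = 5: Horner steps 6 → 5 → 0, so m(5) = 0.
  α_6 = 3: Horner steps 6 → 0 → 3, so m(3) = 3.
Codeword c = [5, 5, 6, 6, 0, 3] ∈ F_7^6.


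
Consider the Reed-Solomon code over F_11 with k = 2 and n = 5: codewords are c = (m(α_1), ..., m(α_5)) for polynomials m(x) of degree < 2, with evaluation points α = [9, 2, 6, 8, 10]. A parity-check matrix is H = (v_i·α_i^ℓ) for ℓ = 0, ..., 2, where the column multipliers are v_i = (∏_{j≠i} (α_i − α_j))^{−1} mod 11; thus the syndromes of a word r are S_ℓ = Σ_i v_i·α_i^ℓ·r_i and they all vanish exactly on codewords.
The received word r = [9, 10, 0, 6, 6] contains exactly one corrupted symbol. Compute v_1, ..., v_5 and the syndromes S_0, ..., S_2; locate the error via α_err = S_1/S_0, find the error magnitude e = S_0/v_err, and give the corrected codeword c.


S = (3, 8, 3), error at position 5, error magnitude e = 5, c = [9, 10, 0, 6, 1].

Step 1: column multipliers v_i = (∏_{j≠i}(α_i − α_j))^{−1} mod 11.
  i = 1 (α = 9): (9−2)(9−6)(9−8)(9−10) = 7·3·1·(−1) = −21 ≡ 1, so v_1 = 1^{−1} = 1 (mod 11).
  i = 2 (α = 2): (2−9)(2−6)(2−8)(2−10) = (−7)·(−4)·(−6)·(−8) = 1344 ≡ 2, so v_2 = 2^{−1} = 6 (mod 11).
  i = 3 (α = 6): (6−9)(6−2)(6−8)(6−10) = (−3)·4·(−2)·(−4) = −96 ≡ 3, so v_3 = 3^{−1} = 4 (mod 11).
  i = 4 (α = 8): (8−9)(8−2)(8−6)(8−10) = (−1)·6·2·(−2) = 24 ≡ 2, so v_4 = 2^{−1} = 6 (mod 11).
  i = 5 (α = 10): (10−9)(10−2)(10−6)(10−8) = 1·8·4·2 = 64 ≡ 9, so v_5 = 9^{−1} = 5 (mod 11).
  v = [1, 6, 4, 6, 5].
Step 2: syndromes of r = [9, 10, 0, 6, 6] (all sums mod 11).
  S_0 = Σ v_i r_i = 1·9 + 6·10 + 4·0 + 6·6 + 5·6 = 135 ≡ 3.
  S_1 = Σ v_i α_i r_i = 1·9·9 + 6·2·10 + 4·6·0 + 6·8·6 + 5·10·6 = 789 ≡ 8.
  α_i^2 mod 11 = [4, 4, 3, 9, 1].
  S_2 = Σ v_i α_i^2 r_i = 1·4·9 + 6·4·10 + 4·3·0 + 6·9·6 + 5·1·6 = 630 ≡ 3.
  S = (3, 8, 3) ≠ 0, so r is not a codeword (an error is present).
Step 3: locate the error. For a single error e at position i, S_ℓ = v_i·e·α_i^ℓ, so α_err = S_1/S_0.
  S_0^{−1} = 3^{−1} = 4 (mod 11), so α_err = 8·4 = 32 ≡ 10 = α_5. Error position i = 5.
  Consistency check: S_2/S_1 = 3·7 = 21 ≡ 10 = α_err ✓ (single-error assumption holds).
Step 4: error magnitude e = S_0/v_5 = S_0·∏_{j≠5}(α_5 − α_j) = 3·9 = 27 ≡ 5 (mod 11).
Step 5: correct position 5: c_5 = r_5 − e = 6 − 5 ≡ 1 (mod 11). Hence c = [9, 10, 0, 6, 1].
  Check: interpolating c through the α_i gives m(x) = 4 + 3·x (degree < 2) with m(α_i) = c_i for every i, so c is indeed a codeword.


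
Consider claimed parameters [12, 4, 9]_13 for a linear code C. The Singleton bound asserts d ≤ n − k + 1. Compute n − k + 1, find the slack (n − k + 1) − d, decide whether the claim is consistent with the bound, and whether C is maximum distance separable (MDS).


Singleton RHS = n − k + 1 = 9, slack = 0, bound satisfied, MDS.

Singleton bound: d ≤ n − k + 1.
Here n = 12, k = 4, so n − k + 1 = 9.
Given d = 9, check d ≤ 9: YES.
Slack = (n − k + 1) − d = 0.
The code is MDS (slack = 0).
Description: the claimed parameters are [12, 4, 9]_13; such a code would be MDS (meets Singleton bound).


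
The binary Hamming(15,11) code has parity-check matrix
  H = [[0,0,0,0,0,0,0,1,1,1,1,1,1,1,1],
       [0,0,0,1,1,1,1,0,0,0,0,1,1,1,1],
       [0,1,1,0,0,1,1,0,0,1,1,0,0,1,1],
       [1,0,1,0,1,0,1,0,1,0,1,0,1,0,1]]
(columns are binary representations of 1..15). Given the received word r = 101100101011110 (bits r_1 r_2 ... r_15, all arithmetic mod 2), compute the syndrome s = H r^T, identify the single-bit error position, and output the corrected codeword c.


s = (1, 1, 0, 0)^T, error position = 12, corrected codeword c = 101100101010110

Compute s = H r^T mod 2 one row at a time:
  s_1 = 0 + 1 + 0 + 1 + 1 + 1 + 1 + 0 = 5 ≡ 1 (mod 2).
  s_2 = 1 + 0 + 0 + 1 + 1 + 1 + 1 + 0 = 5 ≡ 1 (mod 2).
  s_3 = 0 + 1 + 0 + 1 + 0 + 1 + 1 + 0 = 4 ≡ 0 (mod 2).
  s_4 = 1 + 1 + 0 + 1 + 1 + 1 + 1 + 0 = 6 ≡ 0 (mod 2).
s = (1, 1, 0, 0)^T — this equals column 12 of H (binary 1100), so error is at position 12.
Correct: flip bit 12 of r = 101100101011110 to get c = 101100101010110.


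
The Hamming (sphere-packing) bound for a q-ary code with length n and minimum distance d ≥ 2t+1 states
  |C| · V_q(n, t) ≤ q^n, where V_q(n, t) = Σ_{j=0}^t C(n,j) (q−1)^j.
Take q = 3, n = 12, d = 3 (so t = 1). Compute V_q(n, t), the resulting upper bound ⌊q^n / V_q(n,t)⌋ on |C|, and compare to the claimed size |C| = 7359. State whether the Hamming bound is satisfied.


V_q(n, t) = 25, q^n = 531441, Hamming bound = 21257, |C| = 7359 ≤ bound (satisfied).

Step 1: Compute V_q(n, t) = Σ_{j=0}^1 C(n, j) (q−1)^j.
  j = 0: C(12,0)·(2)^0 = 1·1 = 1.
  j = 1: C(12,1)·(2)^1 = 12·2 = 24.
  V_q(n, t) = 1 + 24 = 25.
Step 2: q^n = 3^12 = 531441.
Step 3: Hamming bound ⌊q^n / V_q(n,t)⌋ = ⌊531441/25⌋ = 21257.
Step 4: Compare |C| = 7359 to 21257: satisfied.
The claimed |C| lies below the Hamming bound.


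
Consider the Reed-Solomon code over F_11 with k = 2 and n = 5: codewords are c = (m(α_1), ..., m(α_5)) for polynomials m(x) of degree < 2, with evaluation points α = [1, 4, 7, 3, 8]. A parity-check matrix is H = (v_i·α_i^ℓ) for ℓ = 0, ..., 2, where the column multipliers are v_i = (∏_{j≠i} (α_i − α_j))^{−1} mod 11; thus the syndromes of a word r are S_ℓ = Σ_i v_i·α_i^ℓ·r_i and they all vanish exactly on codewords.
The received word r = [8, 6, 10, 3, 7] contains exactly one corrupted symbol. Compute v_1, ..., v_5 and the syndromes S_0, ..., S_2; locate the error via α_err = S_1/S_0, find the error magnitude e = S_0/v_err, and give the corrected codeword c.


S = (10, 4, 6), error at position 3, error magnitude e = 6, c = [8, 6, 4, 3, 7].

Step 1: column multipliers v_i = (∏_{j≠i}(α_i − α_j))^{−1} mod 11.
  i = 1 (α = 1): (1−4)(1−7)(1−3)(1−8) = (−3)·(−6)·(−2)·(−7) = 252 ≡ 10, so v_1 = 10^{−1} = 10 (mod 11).
  i = 2 (α = 4): (4−1)(4−7)(4−3)(4−8) = 3·(−3)·1·(−4) = 36 ≡ 3, so v_2 = 3^{−1} = 4 (mod 11).
  i = 3 (α = 7): (7−1)(7−4)(7−3)(7−8) = 6·3·4·(−1) = −72 ≡ 5, so v_3 = 5^{−1} = 9 (mod 11).
  i = 4 (α = 3): (3−1)(3−4)(3−7)(3−8) = 2·(−1)·(−4)·(−5) = −40 ≡ 4, so v_4 = 4^{−1} = 3 (mod 11).
  i = 5 (α = 8): (8−1)(8−4)(8−7)(8−3) = 7·4·1·5 = 140 ≡ 8, so v_5 = 8^{−1} = 7 (mod 11).
  v = [10, 4, 9, 3, 7].
Step 2: syndromes of r = [8, 6, 10, 3, 7] (all sums mod 11).
  S_0 = Σ v_i r_i = 10·8 + 4·6 + 9·10 + 3·3 + 7·7 = 252 ≡ 10.
  S_1 = Σ v_i α_i r_i = 10·1·8 + 4·4·6 + 9·7·10 + 3·3·3 + 7·8·7 = 1225 ≡ 4.
  α_i^2 mod 11 = [1, 5, 5, 9, 9].
  S_2 = Σ v_i α_i^2 r_i = 10·1·8 + 4·5·6 + 9·5·10 + 3·9·3 + 7·9·7 = 1172 ≡ 6.
  S = (10, 4, 6) ≠ 0, so r is not a codeword (an error is present).
Step 3: locate the error. For a single error e at position i, S_ℓ = v_i·e·α_i^ℓ, so α_err = S_1/S_0.
  S_0^{−1} = 10^{−1} = 10 (mod 11), so α_err = 4·10 = 40 ≡ 7 = α_3. Error position i = 3.
  Consistency check: S_2/S_1 = 6·3 = 18 ≡ 7 = α_err ✓ (single-error assumption holds).
Step 4: error magnitude e = S_0/v_3 = S_0·∏_{j≠3}(α_3 − α_j) = 10·5 = 50 ≡ 6 (mod 11).
Step 5: correct position 3: c_3 = r_3 − e = 10 − 6 ≡ 4 (mod 11). Hence c = [8, 6, 4, 3, 7].
  Check: interpolating c through the α_i gives m(x) = 5 + 3·x (degree < 2) with m(α_i) = c_i for every i, so c is indeed a codeword.


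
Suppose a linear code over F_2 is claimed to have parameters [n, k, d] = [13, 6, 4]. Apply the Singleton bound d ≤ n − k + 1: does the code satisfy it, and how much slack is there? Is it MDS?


Singleton RHS = n − k + 1 = 8, slack = 4, bound satisfied, not MDS.

Singleton bound: d ≤ n − k + 1.
Here n = 13, k = 6, so n − k + 1 = 8.
Given d = 4, check d ≤ 8: YES.
Slack = (n − k + 1) − d = 4.
The code is NOT MDS (slack = 4 > 0).
Description: the claimed parameters are [13, 6, 4]_2; such a code would be non-MDS.


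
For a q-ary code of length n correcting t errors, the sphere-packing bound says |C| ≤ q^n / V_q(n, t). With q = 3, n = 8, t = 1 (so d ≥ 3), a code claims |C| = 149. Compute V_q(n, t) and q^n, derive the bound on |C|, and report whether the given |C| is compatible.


V_q(n, t) = 17, q^n = 6561, Hamming bound = 385, |C| = 149 ≤ bound (satisfied).

Step 1: Compute V_q(n, t) = Σ_{j=0}^1 C(n, j) (q−1)^j.
  j = 0: C(8,0)·(2)^0 = 1·1 = 1.
  j = 1: C(8,1)·(2)^1 = 8·2 = 16.
  V_q(n, t) = 1 + 16 = 17.
Step 2: q^n = 3^8 = 6561.
Step 3: Hamming bound ⌊q^n / V_q(n,t)⌋ = ⌊6561/17⌋ = 385.
Step 4: Compare |C| = 149 to 385: satisfied.
The claimed |C| lies below the Hamming bound.


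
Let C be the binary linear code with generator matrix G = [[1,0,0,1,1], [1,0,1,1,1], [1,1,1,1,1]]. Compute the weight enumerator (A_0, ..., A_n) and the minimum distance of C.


Weight distribution: A_0 = 1, A_1 = 2, A_2 = 1, A_3 = 1, A_4 = 2, A_5 = 1. Minimum distance d = 1.

Enumerate all 2^3 = 8 messages m ∈ F_2^3.
For each, compute codeword c = mG in F_2^5, then tally its weight.
  m = 000 → c = 00000, weight = 0.
  m = 100 → c = 10011, weight = 3.
  m = 010 → c = 10111, weight = 4.
  m = 110 → c = 00100, weight = 1.
  m = 001 → c = 11111, weight = 5.
  m = 101 → c = 01100, weight = 2.
  m = 011 → c = 01000, weight = 1.
  m = 111 → c = 11011, weight = 4.
Tally weights:
  weight 0: 1 codewords.
  weight 1: 2 codewords.
  weight 2: 1 codewords.
  weight 3: 1 codewords.
  weight 4: 2 codewords.
  weight 5: 1 codewords.
Minimum distance d = smallest w > 0 with A_w > 0 = 1.
Sanity: Σ A_w = 8 = 2^3 = 8 ✓.


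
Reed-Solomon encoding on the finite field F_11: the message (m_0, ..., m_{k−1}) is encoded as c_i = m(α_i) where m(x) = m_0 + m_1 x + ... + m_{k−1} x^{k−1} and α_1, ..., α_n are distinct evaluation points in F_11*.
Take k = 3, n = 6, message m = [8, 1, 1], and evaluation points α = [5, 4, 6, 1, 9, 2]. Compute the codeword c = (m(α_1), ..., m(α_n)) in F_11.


c = [5, 6, 6, 10, 10, 3]

Message polynomial: m(x) = 8 + 1·x + 1·x^2 (mod 11).
For each evaluation point α_i, compute m(α_i) mod 11:
  α_1 = 5: Horner steps 1 → 6 → 5, so m(5) = 5.
  α_2 = 4: Horner steps 1 → 5 → 6, so m(4) = 6.
  α_3 = 6: Horner steps 1 → 7 → 6, so m(6) = 6.
  α_4 = 1: Horner steps 1 → 2 → 10, so m(1) = 10.
  α_5 = 9: Horner steps 1 → 10 → 10, so m(9) = 10.
  α_6 = 2: Horner steps 1 → 3 → 3, so m(2) = 3.
Codeword c = [5, 6, 6, 10, 10, 3] ∈ F_11^6.


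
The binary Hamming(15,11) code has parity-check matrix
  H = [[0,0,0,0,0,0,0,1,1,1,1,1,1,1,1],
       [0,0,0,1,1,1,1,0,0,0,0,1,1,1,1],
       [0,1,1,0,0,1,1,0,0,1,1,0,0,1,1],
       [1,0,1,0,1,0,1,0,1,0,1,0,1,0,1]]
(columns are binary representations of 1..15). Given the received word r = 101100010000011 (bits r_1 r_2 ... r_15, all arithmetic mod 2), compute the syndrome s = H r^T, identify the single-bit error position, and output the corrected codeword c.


s = (1, 1, 1, 1)^T, error position = 15, corrected codeword c = 101100010000010

Compute s = H r^T mod 2 one row at a time:
  s_1 = 1 + 0 + 0 + 0 + 0 + 0 + 1 + 1 = 3 ≡ 1 (mod 2).
  s_2 = 1 + 0 + 0 + 0 + 0 + 0 + 1 + 1 = 3 ≡ 1 (mod 2).
  s_3 = 0 + 1 + 0 + 0 + 0 + 0 + 1 + 1 = 3 ≡ 1 (mod 2).
  s_4 = 1 + 1 + 0 + 0 + 0 + 0 + 0 + 1 = 3 ≡ 1 (mod 2).
s = (1, 1, 1, 1)^T — this equals column 15 of H (binary 1111), so error is at position 15.
Correct: flip bit 15 of r = 101100010000011 to get c = 101100010000010.


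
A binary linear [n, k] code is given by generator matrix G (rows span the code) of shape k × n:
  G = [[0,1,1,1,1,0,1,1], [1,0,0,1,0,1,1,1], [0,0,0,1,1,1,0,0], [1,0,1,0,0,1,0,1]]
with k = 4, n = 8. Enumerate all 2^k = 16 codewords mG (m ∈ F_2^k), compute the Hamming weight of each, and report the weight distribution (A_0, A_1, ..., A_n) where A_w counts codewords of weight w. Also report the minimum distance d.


Weight distribution: A_0 = 1, A_3 = 4, A_4 = 5, A_5 = 4, A_6 = 2. Minimum distance d = 3.

Enumerate all 2^4 = 16 messages m ∈ F_2^4.
For each, compute codeword c = mG in F_2^8, then tally its weight.
  m = 0000 → c = 00000000, weight = 0.
  m = 1000 → c = 01111011, weight = 6.
  m = 0100 → c = 10010111, weight = 5.
  m = 1100 → c = 11101100, weight = 5.
  m = 0010 → c = 00011100, weight = 3.
  m = 1010 → c = 01100111, weight = 5.
  m = 0110 → c = 10001011, weight = 4.
  m = 1110 → c = 11110000, weight = 4.
  m = 0001 → c = 10100101, weight = 4.
  m = 1001 → c = 11011110, weight = 6.
  m = 0101 → c = 00110010, weight = 3.
  m = 1101 → c = 01001001, weight = 3.
  m = 0011 → c = 10111001, weight = 5.
  m = 1011 → c = 11000010, weight = 3.
  m = 0111 → c = 00101110, weight = 4.
  m = 1111 → c = 01010101, weight = 4.
Tally weights:
  weight 0: 1 codewords.
  weight 3: 4 codewords.
  weight 4: 5 codewords.
  weight 5: 4 codewords.
  weight 6: 2 codewords.
Minimum distance d = smallest w > 0 with A_w > 0 = 3.
Sanity: Σ A_w = 16 = 2^4 = 16 ✓.


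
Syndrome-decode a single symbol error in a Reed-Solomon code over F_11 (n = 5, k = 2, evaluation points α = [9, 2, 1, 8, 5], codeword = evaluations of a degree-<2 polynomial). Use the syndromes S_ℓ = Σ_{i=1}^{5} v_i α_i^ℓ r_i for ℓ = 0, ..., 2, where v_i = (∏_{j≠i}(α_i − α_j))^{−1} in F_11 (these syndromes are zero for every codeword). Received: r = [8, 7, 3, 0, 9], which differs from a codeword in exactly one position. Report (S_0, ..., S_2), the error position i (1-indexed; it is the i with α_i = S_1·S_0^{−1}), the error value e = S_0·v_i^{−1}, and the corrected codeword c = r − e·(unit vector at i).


S = (1, 1, 1), error at position 3, error magnitude e = 4, c = [8, 7, 10, 0, 9].

Step 1: column multipliers v_i = (∏_{j≠i}(α_i − α_j))^{−1} mod 11.
  i = 1 (α = 9): (9−2)(9−1)(9−8)(9−5) = 7·8·1·4 = 224 ≡ 4, so v_1 = 4^{−1} = 3 (mod 11).
  i = 2 (α = 2): (2−9)(2−1)(2−8)(2−5) = (−7)·1·(−6)·(−3) = −126 ≡ 6, so v_2 = 6^{−1} = 2 (mod 11).
  i = 3 (α = 1): (1−9)(1−2)(1−8)(1−5) = (−8)·(−1)·(−7)·(−4) = 224 ≡ 4, so v_3 = 4^{−1} = 3 (mod 11).
  i = 4 (α = 8): (8−9)(8−2)(8−1)(8−5) = (−1)·6·7·3 = −126 ≡ 6, so v_4 = 6^{−1} = 2 (mod 11).
  i = 5 (α = 5): (5−9)(5−2)(5−1)(5−8) = (−4)·3·4·(−3) = 144 ≡ 1, so v_5 = 1^{−1} = 1 (mod 11).
  v = [3, 2, 3, 2, 1].
Step 2: syndromes of r = [8, 7, 3, 0, 9] (all sums mod 11).
  S_0 = Σ v_i r_i = 3·8 + 2·7 + 3·3 + 2·0 + 1·9 = 56 ≡ 1.
  S_1 = Σ v_i α_i r_i = 3·9·8 + 2·2·7 + 3·1·3 + 2·8·0 + 1·5·9 = 298 ≡ 1.
  α_i^2 mod 11 = [4, 4, 1, 9, 3].
  S_2 = Σ v_i α_i^2 r_i = 3·4·8 + 2·4·7 + 3·1·3 + 2·9·0 + 1·3·9 = 188 ≡ 1.
  S = (1, 1, 1) ≠ 0, so r is not a codeword (an error is present).
Step 3: locate the error. For a single error e at position i, S_ℓ = v_i·e·α_i^ℓ, so α_err = S_1/S_0.
  S_0^{−1} = 1^{−1} = 1 (mod 11), so α_err = 1·1 = 1 ≡ 1 = α_3. Error position i = 3.
  Consistency check: S_2/S_1 = 1·1 = 1 ≡ 1 = α_err ✓ (single-error assumption holds).
Step 4: error magnitude e = S_0/v_3 = S_0·∏_{j≠3}(α_3 − α_j) = 1·4 = 4 ≡ 4 (mod 11).
Step 5: correct position 3: c_3 = r_3 − e = 3 − 4 ≡ 10 (mod 11). Hence c = [8, 7, 10, 0, 9].
  Check: interpolating c through the α_i gives m(x) = 2 + 8·x (degree < 2) with m(α_i) = c_i for every i, so c is indeed a codeword.


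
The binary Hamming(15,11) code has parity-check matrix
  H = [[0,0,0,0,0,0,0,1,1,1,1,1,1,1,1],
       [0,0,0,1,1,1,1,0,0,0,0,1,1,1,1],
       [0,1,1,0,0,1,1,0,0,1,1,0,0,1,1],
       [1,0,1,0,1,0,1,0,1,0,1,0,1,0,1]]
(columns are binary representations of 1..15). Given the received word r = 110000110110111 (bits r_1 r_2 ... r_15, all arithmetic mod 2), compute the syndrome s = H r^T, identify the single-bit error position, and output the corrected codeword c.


s = (0, 0, 0, 1)^T, error position = 1, corrected codeword c = 010000110110111

Compute s = H r^T mod 2 one row at a time:
  s_1 = 1 + 0 + 1 + 1 + 0 + 1 + 1 + 1 = 6 ≡ 0 (mod 2).
  s_2 = 0 + 0 + 0 + 1 + 0 + 1 + 1 + 1 = 4 ≡ 0 (mod 2).
  s_3 = 1 + 0 + 0 + 1 + 1 + 1 + 1 + 1 = 6 ≡ 0 (mod 2).
  s_4 = 1 + 0 + 0 + 1 + 0 + 1 + 1 + 1 = 5 ≡ 1 (mod 2).
s = (0, 0, 0, 1)^T — this equals column 1 of H (binary 0001), so error is at position 1.
Correct: flip bit 1 of r = 110000110110111 to get c = 010000110110111.


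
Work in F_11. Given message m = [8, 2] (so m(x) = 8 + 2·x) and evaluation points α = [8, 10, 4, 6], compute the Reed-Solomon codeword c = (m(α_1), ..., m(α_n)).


c = [2, 6, 5, 9]

Message polynomial: m(x) = 8 + 2·x (mod 11).
For each evaluation point α_i, compute m(α_i) mod 11:
  α_1 = 8: Horner steps 2 → 2, so m(8) = 2.
  α_2 = 10: Horner steps 2 → 6, so m(10) = 6.
  α_3 = 4: Horner steps 2 → 5, so m(4) = 5.
  α_4 = 6: Horner steps 2 → 9, so m(6) = 9.
Codeword c = [2, 6, 5, 9] ∈ F_11^4.


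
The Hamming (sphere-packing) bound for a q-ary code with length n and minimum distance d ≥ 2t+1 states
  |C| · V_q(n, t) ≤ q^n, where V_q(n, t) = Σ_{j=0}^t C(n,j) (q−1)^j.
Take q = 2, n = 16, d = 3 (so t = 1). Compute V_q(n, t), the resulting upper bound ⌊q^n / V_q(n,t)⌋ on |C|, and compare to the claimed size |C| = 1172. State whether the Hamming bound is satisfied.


V_q(n, t) = 17, q^n = 65536, Hamming bound = 3855, |C| = 1172 ≤ bound (satisfied).

Step 1: Compute V_q(n, t) = Σ_{j=0}^1 C(n, j) (q−1)^j.
  j = 0: C(16,0)·(1)^0 = 1·1 = 1.
  j = 1: C(16,1)·(1)^1 = 16·1 = 16.
  V_q(n, t) = 1 + 16 = 17.
Step 2: q^n = 2^16 = 65536.
Step 3: Hamming bound ⌊q^n / V_q(n,t)⌋ = ⌊65536/17⌋ = 3855.
Step 4: Compare |C| = 1172 to 3855: satisfied.
The claimed |C| lies below the Hamming bound.


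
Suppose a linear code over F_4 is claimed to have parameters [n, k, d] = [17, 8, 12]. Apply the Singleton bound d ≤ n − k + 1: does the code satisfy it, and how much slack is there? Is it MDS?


Singleton RHS = n − k + 1 = 10, slack = -2, bound violated (no such code; not MDS).

Singleton bound: d ≤ n − k + 1.
Here n = 17, k = 8, so n − k + 1 = 10.
Given d = 12, check d ≤ 10: NO.
Slack = (n − k + 1) − d = -2.
The slack is negative: d = 12 exceeds n − k + 1 = 10 by 2, so the Singleton bound is violated and no linear [17, 8, 12]_4 code can exist. In particular it is not MDS (MDS requires d = n − k + 1 exactly).
Description: the claimed parameters are [17, 8, 12]_4; such a code would be impossible (violates the Singleton bound).


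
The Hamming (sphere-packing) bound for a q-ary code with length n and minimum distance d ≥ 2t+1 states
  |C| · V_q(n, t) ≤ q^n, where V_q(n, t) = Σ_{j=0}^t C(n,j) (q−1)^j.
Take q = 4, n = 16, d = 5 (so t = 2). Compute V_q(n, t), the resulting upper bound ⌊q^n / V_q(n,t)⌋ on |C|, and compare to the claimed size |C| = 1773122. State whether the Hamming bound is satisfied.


V_q(n, t) = 1129, q^n = 4294967296, Hamming bound = 3804222, |C| = 1773122 ≤ bound (satisfied).

Step 1: Compute V_q(n, t) = Σ_{j=0}^2 C(n, j) (q−1)^j.
  j = 0: C(16,0)·(3)^0 = 1·1 = 1.
  j = 1: C(16,1)·(3)^1 = 16·3 = 48.
  j = 2: C(16,2)·(3)^2 = 120·9 = 1080.
  V_q(n, t) = 1 + 48 + 1080 = 1129.
Step 2: q^n = 4^16 = 4294967296.
Step 3: Hamming bound ⌊q^n / V_q(n,t)⌋ = ⌊4294967296/1129⌋ = 3804222.
Step 4: Compare |C| = 1773122 to 3804222: satisfied.
The claimed |C| lies below the Hamming bound.


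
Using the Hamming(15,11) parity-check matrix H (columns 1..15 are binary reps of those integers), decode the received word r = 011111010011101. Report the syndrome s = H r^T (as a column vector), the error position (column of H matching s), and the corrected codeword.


s = (1, 0, 1, 1)^T, error position = 11, corrected codeword c = 011111010001101

Compute s = H r^T mod 2 one row at a time:
  s_1 = 1 + 0 + 0 + 1 + 1 + 1 + 0 + 1 = 5 ≡ 1 (mod 2).
  s_2 = 1 + 1 + 1 + 0 + 1 + 1 + 0 + 1 = 6 ≡ 0 (mod 2).
  s_3 = 1 + 1 + 1 + 0 + 0 + 1 + 0 + 1 = 5 ≡ 1 (mod 2).
  s_4 = 0 + 1 + 1 + 0 + 0 + 1 + 1 + 1 = 5 ≡ 1 (mod 2).
s = (1, 0, 1, 1)^T — this equals column 11 of H (binary 1011), so error is at position 11.
Correct: flip bit 11 of r = 011111010011101 to get c = 011111010001101.


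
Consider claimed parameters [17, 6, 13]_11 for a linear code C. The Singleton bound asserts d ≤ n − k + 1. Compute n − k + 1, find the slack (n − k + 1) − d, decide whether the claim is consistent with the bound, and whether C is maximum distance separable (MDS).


Singleton RHS = n − k + 1 = 12, slack = -1, bound violated (no such code; not MDS).

Singleton bound: d ≤ n − k + 1.
Here n = 17, k = 6, so n − k + 1 = 12.
Given d = 13, check d ≤ 12: NO.
Slack = (n − k + 1) − d = -1.
The slack is negative: d = 13 exceeds n − k + 1 = 12 by 1, so the Singleton bound is violated and no linear [17, 6, 13]_11 code can exist. In particular it is not MDS (MDS requires d = n − k + 1 exactly).
Description: the claimed parameters are [17, 6, 13]_11; such a code would be impossible (violates the Singleton bound).


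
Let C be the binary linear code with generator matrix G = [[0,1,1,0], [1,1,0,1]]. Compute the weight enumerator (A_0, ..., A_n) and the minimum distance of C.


Weight distribution: A_0 = 1, A_2 = 1, A_3 = 2. Minimum distance d = 2.

Enumerate all 2^2 = 4 messages m ∈ F_2^2.
For each, compute codeword c = mG in F_2^4, then tally its weight.
  m = 00 → c = 0000, weight = 0.
  m = 10 → c = 0110, weight = 2.
  m = 01 → c = 1101, weight = 3.
  m = 11 → c = 1011, weight = 3.
Tally weights:
  weight 0: 1 codewords.
  weight 2: 1 codewords.
  weight 3: 2 codewords.
Minimum distance d = smallest w > 0 with A_w > 0 = 2.
Sanity: Σ A_w = 4 = 2^2 = 4 ✓.


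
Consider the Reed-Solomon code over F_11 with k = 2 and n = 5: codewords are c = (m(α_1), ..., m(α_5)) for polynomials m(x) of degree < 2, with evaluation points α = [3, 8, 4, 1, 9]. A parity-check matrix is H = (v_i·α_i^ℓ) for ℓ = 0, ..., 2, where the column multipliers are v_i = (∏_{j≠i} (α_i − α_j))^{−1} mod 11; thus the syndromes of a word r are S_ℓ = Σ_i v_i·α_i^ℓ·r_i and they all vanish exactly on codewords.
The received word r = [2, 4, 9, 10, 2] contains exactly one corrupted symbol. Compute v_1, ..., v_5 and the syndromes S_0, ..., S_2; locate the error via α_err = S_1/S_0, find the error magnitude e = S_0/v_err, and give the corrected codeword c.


S = (10, 2, 7), error at position 5, error magnitude e = 2, c = [2, 4, 9, 10, 0].

Step 1: column multipliers v_i = (∏_{j≠i}(α_i − α_j))^{−1} mod 11.
  i = 1 (α = 3): (3−8)(3−4)(3−1)(3−9) = (−5)·(−1)·2·(−6) = −60 ≡ 6, so v_1 = 6^{−1} = 2 (mod 11).
  i = 2 (α = 8): (8−3)(8−4)(8−1)(8−9) = 5·4·7·(−1) = −140 ≡ 3, so v_2 = 3^{−1} = 4 (mod 11).
  i = 3 (α = 4): (4−3)(4−8)(4−1)(4−9) = 1·(−4)·3·(−5) = 60 ≡ 5, so v_3 = 5^{−1} = 9 (mod 11).
  i = 4 (α = 1): (1−3)(1−8)(1−4)(1−9) = (−2)·(−7)·(−3)·(−8) = 336 ≡ 6, so v_4 = 6^{−1} = 2 (mod 11).
  i = 5 (α = 9): (9−3)(9−8)(9−4)(9−1) = 6·1·5·8 = 240 ≡ 9, so v_5 = 9^{−1} = 5 (mod 11).
  v = [2, 4, 9, 2, 5].
Step 2: syndromes of r = [2, 4, 9, 10, 2] (all sums mod 11).
  S_0 = Σ v_i r_i = 2·2 + 4·4 + 9·9 + 2·10 + 5·2 = 131 ≡ 10.
  S_1 = Σ v_i α_i r_i = 2·3·2 + 4·8·4 + 9·4·9 + 2·1·10 + 5·9·2 = 574 ≡ 2.
  α_i^2 mod 11 = [9, 9, 5, 1, 4].
  S_2 = Σ v_i α_i^2 r_i = 2·9·2 + 4·9·4 + 9·5·9 + 2·1·10 + 5·4·2 = 645 ≡ 7.
  S = (10, 2, 7) ≠ 0, so r is not a codeword (an error is present).
Step 3: locate the error. For a single error e at position i, S_ℓ = v_i·e·α_i^ℓ, so α_err = S_1/S_0.
  S_0^{−1} = 10^{−1} = 10 (mod 11), so α_err = 2·10 = 20 ≡ 9 = α_5. Error position i = 5.
  Consistency check: S_2/S_1 = 7·6 = 42 ≡ 9 = α_err ✓ (single-error assumption holds).
Step 4: error magnitude e = S_0/v_5 = S_0·∏_{j≠5}(α_5 − α_j) = 10·9 = 90 ≡ 2 (mod 11).
Step 5: correct position 5: c_5 = r_5 − e = 2 − 2 ≡ 0 (mod 11). Hence c = [2, 4, 9, 10, 0].
  Check: interpolating c through the α_i gives m(x) = 3 + 7·x (degree < 2) with m(α_i) = c_i for every i, so c is indeed a codeword.
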